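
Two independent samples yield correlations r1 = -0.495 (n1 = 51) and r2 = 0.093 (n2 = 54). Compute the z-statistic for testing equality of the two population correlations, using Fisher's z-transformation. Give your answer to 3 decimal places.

-3.162

Fisher z-transforms: z1 = atanh(-0.495) = -0.542662, z2 = atanh(0.093) = 0.093270; difference d = -0.635932
Var(d) = 1/48 + 1/51 = 0.0208333 + 0.0196078 = 0.0404411
z = d/√Var(d) = -0.635932 / √0.0404411 = -0.635932 / 0.201100 = -3.162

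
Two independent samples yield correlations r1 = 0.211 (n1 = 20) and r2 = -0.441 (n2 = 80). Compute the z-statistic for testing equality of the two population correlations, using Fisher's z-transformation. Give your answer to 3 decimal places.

Fisher z-transforms: z1 = atanh(0.211) = 0.214218, z2 = atanh(-0.441) = -0.473472; difference d = 0.687690
Var(d) = 1/17 + 1/77 = 0.0588235 + 0.0129870 = 0.0718105
z = d/√Var(d) = 0.687690 / √0.0718105 = 0.687690 / 0.267975 = 2.566

2.566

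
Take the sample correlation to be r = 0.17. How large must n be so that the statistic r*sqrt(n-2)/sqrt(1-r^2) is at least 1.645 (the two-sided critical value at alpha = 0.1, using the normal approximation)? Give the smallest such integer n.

Need r·√(n−2)/√(1−r²) ≥ 1.645
√(n−2) ≥ 1.645·√(1−0.0289) / 0.17 = 1.645·0.985444 / 0.17 = 9.5356
n−2 ≥ 90.9277  ⇒  n ≥ 92.9277
Smallest integer n = 93

93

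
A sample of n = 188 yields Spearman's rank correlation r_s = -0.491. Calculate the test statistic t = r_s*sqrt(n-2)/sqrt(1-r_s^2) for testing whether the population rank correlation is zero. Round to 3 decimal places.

1 − r_s² = 1 − 0.241081 = 0.758919;  √(1−r_s²) = 0.871160
√(n−2) = √186 = 13.638182
t = r_s·√(n−2)/√(1−r_s²) = -0.491 · 13.638182 / 0.871160 = -7.687

-7.687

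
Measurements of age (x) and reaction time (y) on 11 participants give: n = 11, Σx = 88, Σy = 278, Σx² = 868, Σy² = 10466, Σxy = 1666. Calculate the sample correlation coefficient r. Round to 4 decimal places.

Numerator: nΣxy − (Σx)(Σy) = 11·1666 − (88)(278) = -6138
Denominator: √[(nΣx²−(Σx)²)(nΣy²−(Σy)²)]
  nΣx²−(Σx)² = 11·868 − 7744 = 1804;  nΣy²−(Σy)² = 11·10466 − 77284 = 37842
  √(1804·37842) = √68266968 = 8262.3827
r = -6138 / 8262.3827 = -0.7429

-0.7429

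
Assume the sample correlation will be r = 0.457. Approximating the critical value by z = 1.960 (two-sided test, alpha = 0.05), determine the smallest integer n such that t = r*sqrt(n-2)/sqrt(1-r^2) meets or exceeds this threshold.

Need r·√(n−2)/√(1−r²) ≥ 1.960
√(n−2) ≥ 1.960·√(1−0.208849) / 0.457 = 1.960·0.889467 / 0.457 = 3.8148
n−2 ≥ 14.5527  ⇒  n ≥ 16.5527
Smallest integer n = 17

17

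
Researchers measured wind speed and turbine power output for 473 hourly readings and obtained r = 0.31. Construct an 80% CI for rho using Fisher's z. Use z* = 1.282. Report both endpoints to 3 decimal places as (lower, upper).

Fisher z: z_r = atanh(r) = ½·ln((1+0.31)/(1−0.31)) = 0.320545
SE(z) = 1/√(n−3) = 1/√470 = 0.046127
80% ⇒ z* = 1.282; margin = 1.282·0.046127 = 0.059135
CI on z-scale: (0.261410, 0.379680)
Back-transform: tanh(0.261410) = 0.255614, tanh(0.379680) = 0.362430

(0.256, 0.362)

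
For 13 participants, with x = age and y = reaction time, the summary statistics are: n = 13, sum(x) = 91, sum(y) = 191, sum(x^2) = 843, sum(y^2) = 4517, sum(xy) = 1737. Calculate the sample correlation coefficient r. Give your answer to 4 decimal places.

S_xy = nΣxy − ΣxΣy = 13·1737 − 91·191 = 22581 − 17381 = 5200
S_xx = nΣx² − (Σx)² = 13·843 − 91² = 10959 − 8281 = 2678
S_yy = nΣy² − (Σy)² = 13·4517 − 191² = 58721 − 36481 = 22240
r = S_xy / √(S_xx·S_yy) = 5200 / √(2678·22240) = 5200 / √59558720 = 5200 / 7717.4296 = 0.6738

0.6738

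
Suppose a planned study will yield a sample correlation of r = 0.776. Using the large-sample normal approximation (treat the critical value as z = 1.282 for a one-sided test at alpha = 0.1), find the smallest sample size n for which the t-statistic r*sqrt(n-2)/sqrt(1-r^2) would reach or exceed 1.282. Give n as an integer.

4

Need r·√(n−2)/√(1−r²) ≥ 1.282
√(n−2) ≥ 1.282·√(1−0.602176) / 0.776 = 1.282·0.630733 / 0.776 = 1.0420
n−2 ≥ 1.0858  ⇒  n ≥ 3.0858
Smallest integer n = 4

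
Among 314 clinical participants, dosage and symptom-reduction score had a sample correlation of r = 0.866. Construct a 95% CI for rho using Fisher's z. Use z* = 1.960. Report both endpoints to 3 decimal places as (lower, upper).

(0.835, 0.891)

Fisher z: z_r = atanh(r) = ½·ln((1+0.866)/(1−0.866)) = 1.316856
SE(z) = 1/√(n−3) = 1/√311 = 0.056705
95% ⇒ z* = 1.960; margin = 1.960·0.056705 = 0.111142
CI on z-scale: (1.205714, 1.427998)
Back-transform: tanh(1.205714) = 0.835389, tanh(1.427998) = 0.891256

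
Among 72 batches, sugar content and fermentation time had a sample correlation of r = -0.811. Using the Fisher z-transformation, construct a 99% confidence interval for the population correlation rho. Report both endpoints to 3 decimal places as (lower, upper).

z_r = atanh(-0.811) = -1.129944;  SE = 1/√(n−3) = 1/√69 = 0.120386
z-limits: -1.129944 ± 2.576·0.120386 = -1.129944 ± 0.310114 = [-1.440058, -0.819830]
ρ-limits: (tanh -1.440058, tanh -0.819830) = (-0.894, -0.675)

(-0.894, -0.675)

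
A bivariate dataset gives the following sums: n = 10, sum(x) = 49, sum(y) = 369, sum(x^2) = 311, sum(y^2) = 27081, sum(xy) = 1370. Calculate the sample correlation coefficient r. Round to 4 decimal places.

-0.4484

S_xy = nΣxy − ΣxΣy = 10·1370 − 49·369 = 13700 − 18081 = -4381
S_xx = nΣx² − (Σx)² = 10·311 − 49² = 3110 − 2401 = 709
S_yy = nΣy² − (Σy)² = 10·27081 − 369² = 270810 − 136161 = 134649
r = S_xy / √(S_xx·S_yy) = -4381 / √(709·134649) = -4381 / √95466141 = -4381 / 9770.6776 = -0.4484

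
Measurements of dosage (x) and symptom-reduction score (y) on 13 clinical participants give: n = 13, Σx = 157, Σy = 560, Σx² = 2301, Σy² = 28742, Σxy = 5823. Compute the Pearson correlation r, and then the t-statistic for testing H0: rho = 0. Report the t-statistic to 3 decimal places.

-3.139

S_xy = nΣxy − ΣxΣy = 13·5823 − 157·560 = 75699 − 87920 = -12221
S_xx = nΣx² − (Σx)² = 13·2301 − 157² = 29913 − 24649 = 5264
S_yy = nΣy² − (Σy)² = 13·28742 − 560² = 373646 − 313600 = 60046
r = S_xy / √(S_xx·S_yy) = -12221 / √(5264·60046) = -12221 / √316082144 = -12221 / 17778.6992 = -0.6874
t = r·√(n−2)/√(1−r²) = -0.6874·√11 / √(1−0.472519) = -2.279848 / 0.726279 = -3.139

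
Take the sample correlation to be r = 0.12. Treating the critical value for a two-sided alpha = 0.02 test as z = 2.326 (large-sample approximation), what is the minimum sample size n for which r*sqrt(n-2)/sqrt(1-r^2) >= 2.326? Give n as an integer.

373

Need r·√(n−2)/√(1−r²) ≥ 2.326
√(n−2) ≥ 2.326·√(1−0.0144) / 0.12 = 2.326·0.992774 / 0.12 = 19.2433
n−2 ≥ 370.3046  ⇒  n ≥ 372.3046
Smallest integer n = 373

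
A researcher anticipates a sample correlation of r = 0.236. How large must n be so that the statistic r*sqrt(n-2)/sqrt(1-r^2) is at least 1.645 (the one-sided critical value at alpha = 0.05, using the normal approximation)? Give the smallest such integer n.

Need r·√(n−2)/√(1−r²) ≥ 1.645
√(n−2) ≥ 1.645·√(1−0.055696) / 0.236 = 1.645·0.971753 / 0.236 = 6.7734
n−2 ≥ 45.8789  ⇒  n ≥ 47.8789
Smallest integer n = 48

48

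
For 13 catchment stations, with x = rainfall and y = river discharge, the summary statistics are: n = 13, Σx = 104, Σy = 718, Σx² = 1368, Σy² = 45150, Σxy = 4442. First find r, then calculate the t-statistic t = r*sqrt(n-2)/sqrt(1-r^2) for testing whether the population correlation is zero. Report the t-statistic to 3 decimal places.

-3.863

S_xy = nΣxy − ΣxΣy = 13·4442 − 104·718 = 57746 − 74672 = -16926
S_xx = nΣx² − (Σx)² = 13·1368 − 104² = 17784 − 10816 = 6968
S_yy = nΣy² − (Σy)² = 13·45150 − 718² = 586950 − 515524 = 71426
r = S_xy / √(S_xx·S_yy) = -16926 / √(6968·71426) = -16926 / √497696368 = -16926 / 22309.1095 = -0.7587
t = r·√(n−2)/√(1−r²) = -0.7587·√11 / √(1−0.575626) = -2.516323 / 0.651440 = -3.863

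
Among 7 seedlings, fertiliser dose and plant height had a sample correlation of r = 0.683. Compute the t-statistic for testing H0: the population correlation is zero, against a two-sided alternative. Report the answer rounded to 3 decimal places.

1 − r² = 1 − 0.466489 = 0.533511;  √(1−r²) = 0.730418
√(n−2) = √5 = 2.236068
t = r·√(n−2)/√(1−r²) = 0.683 · 2.236068 / 0.730418 = 2.091

2.091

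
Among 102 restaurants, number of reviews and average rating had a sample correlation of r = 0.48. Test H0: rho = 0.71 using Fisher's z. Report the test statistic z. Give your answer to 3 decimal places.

Fisher z: atanh(0.48) = 0.522984, atanh(0.71) = 0.887184
z = (z_r − z_0)·√(n−3) = (0.522984 − 0.887184)·√99 = -0.364200 · 9.949874 = -3.624

-3.624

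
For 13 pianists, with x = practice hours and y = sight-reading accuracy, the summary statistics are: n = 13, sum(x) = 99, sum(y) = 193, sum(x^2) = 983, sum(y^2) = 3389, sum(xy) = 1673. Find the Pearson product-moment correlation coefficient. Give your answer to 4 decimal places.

0.5868

Numerator: nΣxy − (Σx)(Σy) = 13·1673 − (99)(193) = 2642
Denominator: √[(nΣx²−(Σx)²)(nΣy²−(Σy)²)]
  nΣx²−(Σx)² = 13·983 − 9801 = 2978;  nΣy²−(Σy)² = 13·3389 − 37249 = 6808
  √(2978·6808) = √20274224 = 4502.6908
r = 2642 / 4502.6908 = 0.5868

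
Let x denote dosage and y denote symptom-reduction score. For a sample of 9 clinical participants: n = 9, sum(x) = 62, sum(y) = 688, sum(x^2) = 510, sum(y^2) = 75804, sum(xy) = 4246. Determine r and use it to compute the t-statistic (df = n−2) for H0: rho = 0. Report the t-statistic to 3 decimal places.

-1.007

S_xy = nΣxy − ΣxΣy = 9·4246 − 62·688 = 38214 − 42656 = -4442
S_xx = nΣx² − (Σx)² = 9·510 − 62² = 4590 − 3844 = 746
S_yy = nΣy² − (Σy)² = 9·75804 − 688² = 682236 − 473344 = 208892
r = S_xy / √(S_xx·S_yy) = -4442 / √(746·208892) = -4442 / √155833432 = -4442 / 12483.3262 = -0.3558
t = r·√(n−2)/√(1−r²) = -0.3558·√7 / √(1−0.126594) = -0.941358 / 0.934562 = -1.007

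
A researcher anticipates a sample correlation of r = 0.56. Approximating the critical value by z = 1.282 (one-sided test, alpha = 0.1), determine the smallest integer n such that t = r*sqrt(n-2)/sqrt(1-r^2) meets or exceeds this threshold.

6

r√(n−2)/√(1−r²) ≥ 1.282  ⇔  n−2 ≥ (1.282)²·(1−r²)/r²
(1−r²)/r² = (1−0.3136)/0.3136 = 2.1888
n ≥ 2 + 1.643524·2.1888 = 2 + 3.5973 = 5.5973
⌈5.5973⌉ = 6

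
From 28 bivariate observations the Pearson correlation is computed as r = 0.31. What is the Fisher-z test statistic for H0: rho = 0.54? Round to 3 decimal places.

z_r = atanh(0.31) = 0.320545,  z_0 = atanh(0.54) = 0.604156
SE = 1/√(n−3) = 1/√25 = 0.200000
z = (z_r − z_0)/SE = (0.320545 − 0.604156) / 0.200000 = -0.283611 / 0.200000 = -1.418

-1.418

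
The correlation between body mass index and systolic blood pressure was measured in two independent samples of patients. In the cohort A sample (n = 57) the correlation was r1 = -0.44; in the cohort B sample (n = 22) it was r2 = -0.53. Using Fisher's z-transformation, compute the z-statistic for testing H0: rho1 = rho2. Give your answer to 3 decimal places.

Fisher z-transforms: z1 = atanh(-0.44) = -0.472231, z2 = atanh(-0.53) = -0.590145; difference d = 0.117914
Var(d) = 1/54 + 1/19 = 0.0185185 + 0.0526316 = 0.0711501
z = d/√Var(d) = 0.117914 / √0.0711501 = 0.117914 / 0.266740 = 0.442

0.442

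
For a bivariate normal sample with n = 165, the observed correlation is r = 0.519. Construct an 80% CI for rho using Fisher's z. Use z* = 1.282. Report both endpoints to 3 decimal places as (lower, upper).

(0.442, 0.589)

z_r = atanh(0.519) = 0.574970;  SE = 1/√(n−3) = 1/√162 = 0.078567
z-limits: 0.574970 ± 1.282·0.078567 = 0.574970 ± 0.100723 = [0.474247, 0.675693]
ρ-limits: (tanh 0.474247, tanh 0.675693) = (0.442, 0.589)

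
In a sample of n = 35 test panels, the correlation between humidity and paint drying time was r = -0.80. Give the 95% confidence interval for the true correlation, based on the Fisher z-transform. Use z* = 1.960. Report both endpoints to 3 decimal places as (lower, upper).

(-0.895, -0.636)

z_r = atanh(-0.80) = -1.098612;  SE = 1/√(n−3) = 1/√32 = 0.176777
z-limits: -1.098612 ± 1.960·0.176777 = -1.098612 ± 0.346483 = [-1.445095, -0.752129]
ρ-limits: (tanh -1.445095, tanh -0.752129) = (-0.895, -0.636)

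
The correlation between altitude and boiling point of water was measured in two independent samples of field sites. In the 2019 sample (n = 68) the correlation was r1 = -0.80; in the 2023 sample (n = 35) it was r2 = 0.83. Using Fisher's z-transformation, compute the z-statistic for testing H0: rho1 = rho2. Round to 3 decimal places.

Fisher z-transforms: z1 = atanh(-0.80) = -1.098612, z2 = atanh(0.83) = 1.188136; difference d = -2.286748
Var(d) = 1/65 + 1/32 = 0.0153846 + 0.0312500 = 0.0466346
z = d/√Var(d) = -2.286748 / √0.0466346 = -2.286748 / 0.215950 = -10.589

-10.589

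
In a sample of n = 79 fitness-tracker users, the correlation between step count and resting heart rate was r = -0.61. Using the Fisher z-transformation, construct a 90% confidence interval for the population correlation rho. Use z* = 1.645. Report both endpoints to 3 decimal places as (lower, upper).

(-0.715, -0.478)

z_r = atanh(-0.61) = -0.708921;  SE = 1/√(n−3) = 1/√76 = 0.114708
z-limits: -0.708921 ± 1.645·0.114708 = -0.708921 ± 0.188695 = [-0.897616, -0.520226]
ρ-limits: (tanh -0.897616, tanh -0.520226) = (-0.715, -0.478)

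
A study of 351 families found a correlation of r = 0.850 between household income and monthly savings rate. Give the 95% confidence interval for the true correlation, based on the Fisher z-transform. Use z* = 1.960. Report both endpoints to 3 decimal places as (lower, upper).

Fisher z: z_r = atanh(r) = ½·ln((1+0.850)/(1−0.850)) = 1.256153
SE(z) = 1/√(n−3) = 1/√348 = 0.053606
95% ⇒ z* = 1.960; margin = 1.960·0.053606 = 0.105068
CI on z-scale: (1.151085, 1.361221)
Back-transform: tanh(1.151085) = 0.818113, tanh(1.361221) = 0.876676

(0.818, 0.877)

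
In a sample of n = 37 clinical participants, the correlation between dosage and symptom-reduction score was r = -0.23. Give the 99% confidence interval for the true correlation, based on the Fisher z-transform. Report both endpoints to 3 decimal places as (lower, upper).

(-0.589, 0.205)

Fisher z: z_r = atanh(r) = ½·ln((1+(-0.23))/(1−(-0.23))) = -0.234189
SE(z) = 1/√(n−3) = 1/√34 = 0.171499
99% ⇒ z* = 2.576; margin = 2.576·0.171499 = 0.441781
CI on z-scale: (-0.675970, 0.207592)
Back-transform: tanh(-0.675970) = -0.588893, tanh(0.207592) = 0.204661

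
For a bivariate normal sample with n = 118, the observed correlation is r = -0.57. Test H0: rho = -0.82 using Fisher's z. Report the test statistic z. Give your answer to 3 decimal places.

5.462

Fisher z: atanh(-0.57) = -0.647523, atanh(-0.82) = -1.156817
z = (z_r − z_0)·√(n−3) = (-0.647523 − (-1.156817))·√115 = 0.509294 · 10.723805 = 5.462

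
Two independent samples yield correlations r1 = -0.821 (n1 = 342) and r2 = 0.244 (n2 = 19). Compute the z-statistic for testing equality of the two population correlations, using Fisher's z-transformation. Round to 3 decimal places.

-5.507

z1 = atanh(-0.821) = -1.159878,  z2 = atanh(0.244) = 0.249023
SE = √(1/(n1−3) + 1/(n2−3)) = √(1/339 + 1/16) = √(0.0029499 + 0.0625000) = √0.0654499 = 0.255832
z = (z1 − z2)/SE = (-1.159878 − 0.249023) / 0.255832 = -1.408901 / 0.255832 = -5.507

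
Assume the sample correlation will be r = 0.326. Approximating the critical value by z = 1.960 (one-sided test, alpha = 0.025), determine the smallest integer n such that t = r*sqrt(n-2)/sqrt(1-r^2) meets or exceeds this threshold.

35

r√(n−2)/√(1−r²) ≥ 1.960  ⇔  n−2 ≥ (1.960)²·(1−r²)/r²
(1−r²)/r² = (1−0.106276)/0.106276 = 8.4095
n ≥ 2 + 3.8416·8.4095 = 2 + 32.3059 = 34.3059
⌈34.3059⌉ = 35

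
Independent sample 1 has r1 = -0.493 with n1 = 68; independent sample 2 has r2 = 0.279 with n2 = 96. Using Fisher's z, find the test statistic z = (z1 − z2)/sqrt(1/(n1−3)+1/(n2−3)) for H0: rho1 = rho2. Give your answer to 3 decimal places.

-5.113

z1 = atanh(-0.493) = -0.540016,  z2 = atanh(0.279) = 0.286597
SE = √(1/(n1−3) + 1/(n2−3)) = √(1/65 + 1/93) = √(0.0153846 + 0.0107527) = √0.0261373 = 0.161670
z = (z1 − z2)/SE = (-0.540016 − 0.286597) / 0.161670 = -0.826613 / 0.161670 = -5.113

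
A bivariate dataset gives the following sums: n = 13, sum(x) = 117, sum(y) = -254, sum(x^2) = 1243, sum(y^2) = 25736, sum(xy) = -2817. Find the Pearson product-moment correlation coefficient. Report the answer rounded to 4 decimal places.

Numerator: nΣxy − (Σx)(Σy) = 13·(-2817) − (117)(-254) = -6903
Denominator: √[(nΣx²−(Σx)²)(nΣy²−(Σy)²)]
  nΣx²−(Σx)² = 13·1243 − 13689 = 2470;  nΣy²−(Σy)² = 13·25736 − 64516 = 270052
  √(2470·270052) = √667028440 = 25826.8937
r = -6903 / 25826.8937 = -0.2673

-0.2673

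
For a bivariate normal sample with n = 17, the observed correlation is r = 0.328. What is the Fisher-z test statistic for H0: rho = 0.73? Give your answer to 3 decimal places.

z_r = atanh(0.328) = 0.340585,  z_0 = atanh(0.73) = 0.928727
SE = 1/√(n−3) = 1/√14 = 0.267261
z = (z_r − z_0)/SE = (0.340585 − 0.928727) / 0.267261 = -0.588142 / 0.267261 = -2.201

-2.201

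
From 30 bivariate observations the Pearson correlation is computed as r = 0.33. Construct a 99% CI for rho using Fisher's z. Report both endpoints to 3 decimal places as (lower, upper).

z_r = atanh(0.33) = 0.342828;  SE = 1/√(n−3) = 1/√27 = 0.192450
z-limits: 0.342828 ± 2.576·0.192450 = 0.342828 ± 0.495751 = [-0.152923, 0.838579]
ρ-limits: (tanh -0.152923, tanh 0.838579) = (-0.152, 0.685)

(-0.152, 0.685)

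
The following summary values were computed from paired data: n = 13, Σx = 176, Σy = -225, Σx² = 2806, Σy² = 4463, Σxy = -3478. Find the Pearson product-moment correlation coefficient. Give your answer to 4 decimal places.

-0.8802

S_xy = nΣxy − ΣxΣy = 13·(-3478) − 176·(-225) = -45214 − (-39600) = -5614
S_xx = nΣx² − (Σx)² = 13·2806 − 176² = 36478 − 30976 = 5502
S_yy = nΣy² − (Σy)² = 13·4463 − (-225)² = 58019 − 50625 = 7394
r = S_xy / √(S_xx·S_yy) = -5614 / √(5502·7394) = -5614 / √40681788 = -5614 / 6378.2277 = -0.8802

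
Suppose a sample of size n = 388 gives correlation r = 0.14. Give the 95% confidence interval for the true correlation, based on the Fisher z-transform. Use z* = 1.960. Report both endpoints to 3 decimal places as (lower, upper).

(0.041, 0.236)

Fisher z: z_r = atanh(r) = ½·ln((1+0.14)/(1−0.14)) = 0.140926
SE(z) = 1/√(n−3) = 1/√385 = 0.050965
95% ⇒ z* = 1.960; margin = 1.960·0.050965 = 0.099891
CI on z-scale: (0.041035, 0.240817)
Back-transform: tanh(0.041035) = 0.041012, tanh(0.240817) = 0.236267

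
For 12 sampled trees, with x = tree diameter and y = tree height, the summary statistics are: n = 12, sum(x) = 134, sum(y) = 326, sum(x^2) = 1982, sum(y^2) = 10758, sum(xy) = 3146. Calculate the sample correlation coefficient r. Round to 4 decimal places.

S_xy = nΣxy − ΣxΣy = 12·3146 − 134·326 = 37752 − 43684 = -5932
S_xx = nΣx² − (Σx)² = 12·1982 − 134² = 23784 − 17956 = 5828
S_yy = nΣy² − (Σy)² = 12·10758 − 326² = 129096 − 106276 = 22820
r = S_xy / √(S_xx·S_yy) = -5932 / √(5828·22820) = -5932 / √132994960 = -5932 / 11532.3441 = -0.5144

-0.5144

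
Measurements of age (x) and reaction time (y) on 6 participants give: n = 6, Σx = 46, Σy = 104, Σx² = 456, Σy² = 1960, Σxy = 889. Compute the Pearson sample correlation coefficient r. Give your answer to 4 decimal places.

0.7189

Numerator: nΣxy − (Σx)(Σy) = 6·889 − (46)(104) = 550
Denominator: √[(nΣx²−(Σx)²)(nΣy²−(Σy)²)]
  nΣx²−(Σx)² = 6·456 − 2116 = 620;  nΣy²−(Σy)² = 6·1960 − 10816 = 944
  √(620·944) = √585280 = 765.0359
r = 550 / 765.0359 = 0.7189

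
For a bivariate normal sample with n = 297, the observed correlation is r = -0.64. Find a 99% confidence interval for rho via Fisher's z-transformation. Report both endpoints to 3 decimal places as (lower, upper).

z_r = atanh(-0.64) = -0.758174;  SE = 1/√(n−3) = 1/√294 = 0.058321
z-limits: -0.758174 ± 2.576·0.058321 = -0.758174 ± 0.150235 = [-0.908409, -0.607939]
ρ-limits: (tanh -0.908409, tanh -0.607939) = (-0.720, -0.543)

(-0.720, -0.543)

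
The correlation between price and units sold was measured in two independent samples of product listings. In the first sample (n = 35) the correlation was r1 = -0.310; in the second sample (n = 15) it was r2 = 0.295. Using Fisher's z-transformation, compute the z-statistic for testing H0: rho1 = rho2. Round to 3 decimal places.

-1.845

Fisher z-transforms: z1 = atanh(-0.310) = -0.320545, z2 = atanh(0.295) = 0.304034; difference d = -0.624579
Var(d) = 1/32 + 1/12 = 0.0312500 + 0.0833333 = 0.1145833
z = d/√Var(d) = -0.624579 / √0.1145833 = -0.624579 / 0.338502 = -1.845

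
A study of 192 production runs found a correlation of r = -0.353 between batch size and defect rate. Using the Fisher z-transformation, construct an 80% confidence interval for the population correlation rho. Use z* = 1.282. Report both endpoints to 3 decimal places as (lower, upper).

Fisher z: z_r = atanh(r) = ½·ln((1+(-0.353))/(1−(-0.353))) = -0.368867
SE(z) = 1/√(n−3) = 1/√189 = 0.072739
80% ⇒ z* = 1.282; margin = 1.282·0.072739 = 0.093251
CI on z-scale: (-0.462118, -0.275616)
Back-transform: tanh(-0.462118) = -0.431809, tanh(-0.275616) = -0.268843

(-0.432, -0.269)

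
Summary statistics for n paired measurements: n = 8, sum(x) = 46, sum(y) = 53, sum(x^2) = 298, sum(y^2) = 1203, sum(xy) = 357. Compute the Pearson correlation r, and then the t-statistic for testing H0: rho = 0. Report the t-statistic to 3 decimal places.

0.797

Numerator: nΣxy − (Σx)(Σy) = 8·357 − (46)(53) = 418
Denominator: √[(nΣx²−(Σx)²)(nΣy²−(Σy)²)]
  nΣx²−(Σx)² = 8·298 − 2116 = 268;  nΣy²−(Σy)² = 8·1203 − 2809 = 6815
  √(268·6815) = √1826420 = 1351.4511
r = 418 / 1351.4511 = 0.3093
t = r·√(n−2)/√(1−r²) = 0.3093·√6 / √(1−0.095666) = 0.757627 / 0.950965 = 0.797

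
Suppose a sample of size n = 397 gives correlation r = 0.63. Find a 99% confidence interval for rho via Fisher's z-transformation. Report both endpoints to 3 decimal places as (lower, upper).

(0.545, 0.702)

Fisher z: z_r = atanh(r) = ½·ln((1+0.63)/(1−0.63)) = 0.741416
SE(z) = 1/√(n−3) = 1/√394 = 0.050379
99% ⇒ z* = 2.576; margin = 2.576·0.050379 = 0.129776
CI on z-scale: (0.611640, 0.871192)
Back-transform: tanh(0.611640) = 0.545281, tanh(0.871192) = 0.701979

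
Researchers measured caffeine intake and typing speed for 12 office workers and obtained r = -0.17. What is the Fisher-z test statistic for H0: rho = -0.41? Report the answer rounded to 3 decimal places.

0.792

Fisher z: atanh(-0.17) = -0.171667, atanh(-0.41) = -0.435611
z = (z_r − z_0)·√(n−3) = (-0.171667 − (-0.435611))·√9 = 0.263944 · 3.000000 = 0.792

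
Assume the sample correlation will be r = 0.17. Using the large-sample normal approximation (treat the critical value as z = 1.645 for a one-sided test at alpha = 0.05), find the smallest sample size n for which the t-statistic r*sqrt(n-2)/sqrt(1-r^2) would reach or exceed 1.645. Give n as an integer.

r√(n−2)/√(1−r²) ≥ 1.645  ⇔  n−2 ≥ (1.645)²·(1−r²)/r²
(1−r²)/r² = (1−0.0289)/0.0289 = 33.6021
n ≥ 2 + 2.706025·33.6021 = 2 + 90.9281 = 92.9281
⌈92.9281⌉ = 93

93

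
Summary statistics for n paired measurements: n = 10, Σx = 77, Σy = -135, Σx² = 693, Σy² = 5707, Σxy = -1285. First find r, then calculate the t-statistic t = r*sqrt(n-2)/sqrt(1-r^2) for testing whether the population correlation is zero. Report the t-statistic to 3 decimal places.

-1.211

S_xy = nΣxy − ΣxΣy = 10·(-1285) − 77·(-135) = -12850 − (-10395) = -2455
S_xx = nΣx² − (Σx)² = 10·693 − 77² = 6930 − 5929 = 1001
S_yy = nΣy² − (Σy)² = 10·5707 − (-135)² = 57070 − 18225 = 38845
r = S_xy / √(S_xx·S_yy) = -2455 / √(1001·38845) = -2455 / √38883845 = -2455 / 6235.6912 = -0.3937
t = r·√(n−2)/√(1−r²) = -0.3937·√8 / √(1−0.155000) = -1.113552 / 0.919239 = -1.211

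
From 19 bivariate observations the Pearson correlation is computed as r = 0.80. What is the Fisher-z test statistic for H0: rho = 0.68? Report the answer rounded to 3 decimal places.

1.078

Fisher z: atanh(0.80) = 1.098612, atanh(0.68) = 0.829114
z = (z_r − z_0)·√(n−3) = (1.098612 − 0.829114)·√16 = 0.269498 · 4.000000 = 1.078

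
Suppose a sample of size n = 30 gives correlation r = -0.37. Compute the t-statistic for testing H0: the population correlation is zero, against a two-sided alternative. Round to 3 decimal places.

t = r·√(n−2) / √(1−r²) with r = -0.37, n = 30
  = -0.37·√28 / √(1 − 0.1369)
  = -0.37·5.291503 / 0.929032
  = -1.957856 / 0.929032 = -2.107

-2.107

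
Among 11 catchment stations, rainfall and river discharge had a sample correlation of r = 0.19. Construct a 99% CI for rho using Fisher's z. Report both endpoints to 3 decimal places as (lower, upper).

z_r = atanh(0.19) = 0.192337;  SE = 1/√(n−3) = 1/√8 = 0.353553
z-limits: 0.192337 ± 2.576·0.353553 = 0.192337 ± 0.910753 = [-0.718416, 1.103090]
ρ-limits: (tanh -0.718416, tanh 1.103090) = (-0.616, 0.802)

(-0.616, 0.802)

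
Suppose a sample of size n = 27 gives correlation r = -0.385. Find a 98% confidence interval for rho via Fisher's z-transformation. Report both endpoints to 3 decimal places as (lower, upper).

Fisher z: z_r = atanh(r) = ½·ln((1+(-0.385))/(1−(-0.385))) = -0.405917
SE(z) = 1/√(n−3) = 1/√24 = 0.204124
98% ⇒ z* = 2.326; margin = 2.326·0.204124 = 0.474792
CI on z-scale: (-0.880709, 0.068875)
Back-transform: tanh(-0.880709) = -0.706774, tanh(0.068875) = 0.068766

(-0.707, 0.069)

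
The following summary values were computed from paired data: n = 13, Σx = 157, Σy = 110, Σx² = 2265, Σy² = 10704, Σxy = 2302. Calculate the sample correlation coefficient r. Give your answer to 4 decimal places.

Numerator: nΣxy − (Σx)(Σy) = 13·2302 − (157)(110) = 12656
Denominator: √[(nΣx²−(Σx)²)(nΣy²−(Σy)²)]
  nΣx²−(Σx)² = 13·2265 − 24649 = 4796;  nΣy²−(Σy)² = 13·10704 − 12100 = 127052
  √(4796·127052) = √609341392 = 24684.8413
r = 12656 / 24684.8413 = 0.5127

0.5127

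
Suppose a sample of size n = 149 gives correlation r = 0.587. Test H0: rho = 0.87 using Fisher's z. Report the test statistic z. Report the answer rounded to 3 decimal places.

-7.975

Fisher z: atanh(0.587) = 0.673077, atanh(0.87) = 1.333080
z = (z_r − z_0)·√(n−3) = (0.673077 − 1.333080)·√146 = -0.660003 · 12.083046 = -7.975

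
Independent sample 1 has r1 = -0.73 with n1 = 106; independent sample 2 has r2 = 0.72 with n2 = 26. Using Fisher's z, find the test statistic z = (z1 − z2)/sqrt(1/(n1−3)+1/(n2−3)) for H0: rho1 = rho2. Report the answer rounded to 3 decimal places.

z1 = atanh(-0.73) = -0.928727,  z2 = atanh(0.72) = 0.907645
SE = √(1/(n1−3) + 1/(n2−3)) = √(1/103 + 1/23) = √(0.0097087 + 0.0434783) = √0.0531870 = 0.230623
z = (z1 − z2)/SE = (-0.928727 − 0.907645) / 0.230623 = -1.836372 / 0.230623 = -7.963

-7.963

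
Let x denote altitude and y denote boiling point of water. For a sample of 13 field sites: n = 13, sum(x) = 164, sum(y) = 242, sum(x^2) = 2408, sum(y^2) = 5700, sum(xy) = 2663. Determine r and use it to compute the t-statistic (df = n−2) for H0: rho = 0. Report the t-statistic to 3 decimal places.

Numerator: nΣxy − (Σx)(Σy) = 13·2663 − (164)(242) = -5069
Denominator: √[(nΣx²−(Σx)²)(nΣy²−(Σy)²)]
  nΣx²−(Σx)² = 13·2408 − 26896 = 4408;  nΣy²−(Σy)² = 13·5700 − 58564 = 15536
  √(4408·15536) = √68482688 = 8275.4268
r = -5069 / 8275.4268 = -0.6125
t = r·√(n−2)/√(1−r²) = -0.6125·√11 / √(1−0.375156) = -2.031433 / 0.790471 = -2.570

-2.570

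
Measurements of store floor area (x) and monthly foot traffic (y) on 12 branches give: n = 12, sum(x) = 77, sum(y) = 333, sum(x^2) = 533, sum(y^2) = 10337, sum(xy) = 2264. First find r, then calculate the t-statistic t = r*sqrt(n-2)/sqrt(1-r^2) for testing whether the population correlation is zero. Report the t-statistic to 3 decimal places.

2.473

S_xy = nΣxy − ΣxΣy = 12·2264 − 77·333 = 27168 − 25641 = 1527
S_xx = nΣx² − (Σx)² = 12·533 − 77² = 6396 − 5929 = 467
S_yy = nΣy² − (Σy)² = 12·10337 − 333² = 124044 − 110889 = 13155
r = S_xy / √(S_xx·S_yy) = 1527 / √(467·13155) = 1527 / √6143385 = 1527 / 2478.5853 = 0.6161
t = r·√(n−2)/√(1−r²) = 0.6161·√10 / √(1−0.379579) = 1.948279 / 0.787668 = 2.473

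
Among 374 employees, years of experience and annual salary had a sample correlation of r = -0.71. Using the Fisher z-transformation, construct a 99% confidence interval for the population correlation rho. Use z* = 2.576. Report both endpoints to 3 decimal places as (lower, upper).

(-0.770, -0.637)

Fisher z: z_r = atanh(r) = ½·ln((1+(-0.71))/(1−(-0.71))) = -0.887184
SE(z) = 1/√(n−3) = 1/√371 = 0.051917
99% ⇒ z* = 2.576; margin = 2.576·0.051917 = 0.133738
CI on z-scale: (-1.020922, -0.753446)
Back-transform: tanh(-1.020922) = -0.770242, tanh(-0.753446) = -0.637200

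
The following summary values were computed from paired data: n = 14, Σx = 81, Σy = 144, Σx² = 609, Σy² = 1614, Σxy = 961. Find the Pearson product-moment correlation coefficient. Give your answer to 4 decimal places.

S_xy = nΣxy − ΣxΣy = 14·961 − 81·144 = 13454 − 11664 = 1790
S_xx = nΣx² − (Σx)² = 14·609 − 81² = 8526 − 6561 = 1965
S_yy = nΣy² − (Σy)² = 14·1614 − 144² = 22596 − 20736 = 1860
r = S_xy / √(S_xx·S_yy) = 1790 / √(1965·1860) = 1790 / √3654900 = 1790 / 1911.7793 = 0.9363

0.9363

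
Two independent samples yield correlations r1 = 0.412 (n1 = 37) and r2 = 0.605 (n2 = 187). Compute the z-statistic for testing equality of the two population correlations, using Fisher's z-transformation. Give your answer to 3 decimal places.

Fisher z-transforms: z1 = atanh(0.412) = 0.438018, z2 = atanh(0.605) = 0.700997; difference d = -0.262979
Var(d) = 1/34 + 1/184 = 0.0294118 + 0.0054348 = 0.0348466
z = d/√Var(d) = -0.262979 / √0.0348466 = -0.262979 / 0.186672 = -1.409

-1.409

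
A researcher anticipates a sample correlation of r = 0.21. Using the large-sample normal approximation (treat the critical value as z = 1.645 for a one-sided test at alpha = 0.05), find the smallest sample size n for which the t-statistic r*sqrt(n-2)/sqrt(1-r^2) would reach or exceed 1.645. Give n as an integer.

61

r√(n−2)/√(1−r²) ≥ 1.645  ⇔  n−2 ≥ (1.645)²·(1−r²)/r²
(1−r²)/r² = (1−0.0441)/0.0441 = 21.6757
n ≥ 2 + 2.706025·21.6757 = 2 + 58.6550 = 60.6550
⌈60.6550⌉ = 61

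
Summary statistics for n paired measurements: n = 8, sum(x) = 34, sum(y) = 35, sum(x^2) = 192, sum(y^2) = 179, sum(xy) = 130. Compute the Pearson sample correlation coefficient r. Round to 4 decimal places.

S_xy = nΣxy − ΣxΣy = 8·130 − 34·35 = 1040 − 1190 = -150
S_xx = nΣx² − (Σx)² = 8·192 − 34² = 1536 − 1156 = 380
S_yy = nΣy² − (Σy)² = 8·179 − 35² = 1432 − 1225 = 207
r = S_xy / √(S_xx·S_yy) = -150 / √(380·207) = -150 / √78660 = -150 / 280.4639 = -0.5348

-0.5348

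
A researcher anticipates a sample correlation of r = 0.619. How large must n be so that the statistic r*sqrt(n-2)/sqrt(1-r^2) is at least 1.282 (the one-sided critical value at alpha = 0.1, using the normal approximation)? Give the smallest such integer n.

5

r√(n−2)/√(1−r²) ≥ 1.282  ⇔  n−2 ≥ (1.282)²·(1−r²)/r²
(1−r²)/r² = (1−0.383161)/0.383161 = 1.6099
n ≥ 2 + 1.643524·1.6099 = 2 + 2.6459 = 4.6459
⌈4.6459⌉ = 5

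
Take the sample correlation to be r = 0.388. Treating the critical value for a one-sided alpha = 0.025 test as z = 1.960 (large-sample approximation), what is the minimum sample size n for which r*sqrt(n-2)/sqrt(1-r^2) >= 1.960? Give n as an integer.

Need r·√(n−2)/√(1−r²) ≥ 1.960
√(n−2) ≥ 1.960·√(1−0.150544) / 0.388 = 1.960·0.921659 / 0.388 = 4.6558
n−2 ≥ 21.6765  ⇒  n ≥ 23.6765
Smallest integer n = 24

24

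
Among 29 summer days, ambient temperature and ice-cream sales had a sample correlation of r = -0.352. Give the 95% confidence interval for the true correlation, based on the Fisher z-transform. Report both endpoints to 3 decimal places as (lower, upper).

z_r = atanh(-0.352) = -0.367725;  SE = 1/√(n−3) = 1/√26 = 0.196116
z-limits: -0.367725 ± 1.960·0.196116 = -0.367725 ± 0.384387 = [-0.752112, 0.016662]
ρ-limits: (tanh -0.752112, tanh 0.016662) = (-0.636, 0.017)

(-0.636, 0.017)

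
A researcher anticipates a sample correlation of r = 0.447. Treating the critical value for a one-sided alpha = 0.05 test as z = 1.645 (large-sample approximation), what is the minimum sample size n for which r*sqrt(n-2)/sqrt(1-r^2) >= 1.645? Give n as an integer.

r√(n−2)/√(1−r²) ≥ 1.645  ⇔  n−2 ≥ (1.645)²·(1−r²)/r²
(1−r²)/r² = (1−0.199809)/0.199809 = 4.0048
n ≥ 2 + 2.706025·4.0048 = 2 + 10.8371 = 12.8371
⌈12.8371⌉ = 13

13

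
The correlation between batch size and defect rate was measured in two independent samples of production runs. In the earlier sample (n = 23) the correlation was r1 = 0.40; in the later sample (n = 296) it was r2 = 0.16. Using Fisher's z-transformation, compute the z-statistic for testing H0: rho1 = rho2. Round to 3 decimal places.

Fisher z-transforms: z1 = atanh(0.40) = 0.423649, z2 = atanh(0.16) = 0.161387; difference d = 0.262262
Var(d) = 1/20 + 1/293 = 0.0500000 + 0.0034130 = 0.0534130
z = d/√Var(d) = 0.262262 / √0.0534130 = 0.262262 / 0.231113 = 1.135

1.135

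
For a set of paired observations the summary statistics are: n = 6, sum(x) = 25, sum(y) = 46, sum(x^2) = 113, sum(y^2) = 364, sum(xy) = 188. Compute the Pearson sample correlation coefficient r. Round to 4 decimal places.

S_xy = nΣxy − ΣxΣy = 6·188 − 25·46 = 1128 − 1150 = -22
S_xx = nΣx² − (Σx)² = 6·113 − 25² = 678 − 625 = 53
S_yy = nΣy² − (Σy)² = 6·364 − 46² = 2184 − 2116 = 68
r = S_xy / √(S_xx·S_yy) = -22 / √(53·68) = -22 / √3604 = -22 / 60.0333 = -0.3665

-0.3665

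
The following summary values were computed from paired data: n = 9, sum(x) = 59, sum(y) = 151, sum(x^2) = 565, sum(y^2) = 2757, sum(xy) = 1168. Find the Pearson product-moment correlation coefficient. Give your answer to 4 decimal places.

0.8923

S_xy = nΣxy − ΣxΣy = 9·1168 − 59·151 = 10512 − 8909 = 1603
S_xx = nΣx² − (Σx)² = 9·565 − 59² = 5085 − 3481 = 1604
S_yy = nΣy² − (Σy)² = 9·2757 − 151² = 24813 − 22801 = 2012
r = S_xy / √(S_xx·S_yy) = 1603 / √(1604·2012) = 1603 / √3227248 = 1603 / 1796.4543 = 0.8923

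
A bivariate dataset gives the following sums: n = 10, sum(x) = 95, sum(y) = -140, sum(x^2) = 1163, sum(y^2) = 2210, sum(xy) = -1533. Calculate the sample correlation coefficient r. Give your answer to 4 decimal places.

-0.7955

Numerator: nΣxy − (Σx)(Σy) = 10·(-1533) − (95)(-140) = -2030
Denominator: √[(nΣx²−(Σx)²)(nΣy²−(Σy)²)]
  nΣx²−(Σx)² = 10·1163 − 9025 = 2605;  nΣy²−(Σy)² = 10·2210 − 19600 = 2500
  √(2605·2500) = √6512500 = 2551.9600
r = -2030 / 2551.9600 = -0.7955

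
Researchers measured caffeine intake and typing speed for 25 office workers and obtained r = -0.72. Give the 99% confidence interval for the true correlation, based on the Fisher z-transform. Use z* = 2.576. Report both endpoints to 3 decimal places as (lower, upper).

Fisher z: z_r = atanh(r) = ½·ln((1+(-0.72))/(1−(-0.72))) = -0.907645
SE(z) = 1/√(n−3) = 1/√22 = 0.213201
99% ⇒ z* = 2.576; margin = 2.576·0.213201 = 0.549206
CI on z-scale: (-1.456851, -0.358439)
Back-transform: tanh(-1.456851) = -0.897039, tanh(-0.358439) = -0.343838

(-0.897, -0.344)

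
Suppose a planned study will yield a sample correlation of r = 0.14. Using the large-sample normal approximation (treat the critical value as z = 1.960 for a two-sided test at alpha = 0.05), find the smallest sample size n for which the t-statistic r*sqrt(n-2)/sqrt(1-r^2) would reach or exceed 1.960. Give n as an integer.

r√(n−2)/√(1−r²) ≥ 1.960  ⇔  n−2 ≥ (1.960)²·(1−r²)/r²
(1−r²)/r² = (1−0.0196)/0.0196 = 50.0204
n ≥ 2 + 3.8416·50.0204 = 2 + 192.1584 = 194.1584
⌈194.1584⌉ = 195

195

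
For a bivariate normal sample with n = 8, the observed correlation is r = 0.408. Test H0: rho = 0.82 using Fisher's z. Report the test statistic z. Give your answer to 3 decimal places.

Fisher z: atanh(0.408) = 0.433209, atanh(0.82) = 1.156817
z = (z_r − z_0)·√(n−3) = (0.433209 − 1.156817)·√5 = -0.723608 · 2.236068 = -1.618

-1.618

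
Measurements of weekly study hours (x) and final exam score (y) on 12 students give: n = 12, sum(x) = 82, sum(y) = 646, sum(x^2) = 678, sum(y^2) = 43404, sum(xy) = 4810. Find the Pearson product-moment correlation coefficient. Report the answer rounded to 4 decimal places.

0.3927

Numerator: nΣxy − (Σx)(Σy) = 12·4810 − (82)(646) = 4748
Denominator: √[(nΣx²−(Σx)²)(nΣy²−(Σy)²)]
  nΣx²−(Σx)² = 12·678 − 6724 = 1412;  nΣy²−(Σy)² = 12·43404 − 417316 = 103532
  √(1412·103532) = √146187184 = 12090.7892
r = 4748 / 12090.7892 = 0.3927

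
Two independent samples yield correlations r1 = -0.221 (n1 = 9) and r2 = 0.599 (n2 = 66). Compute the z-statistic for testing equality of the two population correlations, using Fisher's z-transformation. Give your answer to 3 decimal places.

-2.145

Fisher z-transforms: z1 = atanh(-0.221) = -0.224707, z2 = atanh(0.599) = 0.691586; difference d = -0.916293
Var(d) = 1/6 + 1/63 = 0.1666667 + 0.0158730 = 0.1825397
z = d/√Var(d) = -0.916293 / √0.1825397 = -0.916293 / 0.427247 = -2.145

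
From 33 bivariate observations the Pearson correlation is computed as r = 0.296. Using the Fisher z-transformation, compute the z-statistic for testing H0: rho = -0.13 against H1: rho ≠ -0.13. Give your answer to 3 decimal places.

2.387

Fisher z: atanh(0.296) = 0.305130, atanh(-0.13) = -0.130740
z = (z_r − z_0)·√(n−3) = (0.305130 − (-0.130740))·√30 = 0.435870 · 5.477226 = 2.387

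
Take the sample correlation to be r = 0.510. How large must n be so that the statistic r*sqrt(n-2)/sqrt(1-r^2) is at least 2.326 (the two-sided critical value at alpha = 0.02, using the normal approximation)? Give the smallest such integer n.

18

Need r·√(n−2)/√(1−r²) ≥ 2.326
√(n−2) ≥ 2.326·√(1−0.260100) / 0.510 = 2.326·0.860174 / 0.510 = 3.9231
n−2 ≥ 15.3907  ⇒  n ≥ 17.3907
Smallest integer n = 18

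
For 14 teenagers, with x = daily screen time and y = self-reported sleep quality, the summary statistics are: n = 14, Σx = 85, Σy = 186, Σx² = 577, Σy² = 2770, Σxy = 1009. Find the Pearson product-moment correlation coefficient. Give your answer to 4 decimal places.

Numerator: nΣxy − (Σx)(Σy) = 14·1009 − (85)(186) = -1684
Denominator: √[(nΣx²−(Σx)²)(nΣy²−(Σy)²)]
  nΣx²−(Σx)² = 14·577 − 7225 = 853;  nΣy²−(Σy)² = 14·2770 − 34596 = 4184
  √(853·4184) = √3568952 = 1889.1670
r = -1684 / 1889.1670 = -0.8914

-0.8914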